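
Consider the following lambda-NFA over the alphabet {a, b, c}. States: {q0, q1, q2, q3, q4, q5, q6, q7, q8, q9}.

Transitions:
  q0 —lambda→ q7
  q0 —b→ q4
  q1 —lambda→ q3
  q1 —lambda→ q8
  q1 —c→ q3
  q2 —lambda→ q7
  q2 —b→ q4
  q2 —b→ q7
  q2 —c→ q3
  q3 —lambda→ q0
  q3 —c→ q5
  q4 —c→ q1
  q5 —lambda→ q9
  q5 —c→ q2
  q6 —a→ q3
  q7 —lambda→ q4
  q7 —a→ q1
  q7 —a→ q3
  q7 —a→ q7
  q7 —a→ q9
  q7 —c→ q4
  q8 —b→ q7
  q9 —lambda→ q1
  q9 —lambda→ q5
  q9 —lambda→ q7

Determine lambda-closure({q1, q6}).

Start with {q1, q6}.
From q1 via lambda: add q3, q8.
From q3 via lambda: add q0.
From q0 via lambda: add q7.
From q7 via lambda: add q4.
No new states can be added; the closed set is {q0, q1, q3, q4, q6, q7, q8}.

{q0, q1, q3, q4, q6, q7, q8}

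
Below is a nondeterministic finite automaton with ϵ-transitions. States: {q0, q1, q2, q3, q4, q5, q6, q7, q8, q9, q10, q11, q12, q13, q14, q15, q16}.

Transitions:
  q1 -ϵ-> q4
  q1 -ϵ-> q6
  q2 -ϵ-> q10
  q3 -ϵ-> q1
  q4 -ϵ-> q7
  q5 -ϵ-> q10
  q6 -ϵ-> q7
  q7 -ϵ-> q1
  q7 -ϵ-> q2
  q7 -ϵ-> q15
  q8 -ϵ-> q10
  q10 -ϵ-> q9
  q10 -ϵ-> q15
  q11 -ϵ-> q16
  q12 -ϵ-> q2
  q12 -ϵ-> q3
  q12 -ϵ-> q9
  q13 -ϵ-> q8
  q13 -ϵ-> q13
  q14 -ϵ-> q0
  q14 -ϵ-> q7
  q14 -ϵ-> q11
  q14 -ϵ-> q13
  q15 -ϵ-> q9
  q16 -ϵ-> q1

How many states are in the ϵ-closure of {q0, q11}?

11

Start with {q0, q11}.
From q11 via ϵ: add q16.
From q16 via ϵ: add q1.
From q1 via ϵ: add q4, q6.
From q4 via ϵ: add q7.
From q7 via ϵ: add q2, q15.
From q2 via ϵ: add q10.
From q15 via ϵ: add q9.
ϵ-closure = {q0, q1, q2, q4, q6, q7, q9, q10, q11, q15, q16}, which has 11 states.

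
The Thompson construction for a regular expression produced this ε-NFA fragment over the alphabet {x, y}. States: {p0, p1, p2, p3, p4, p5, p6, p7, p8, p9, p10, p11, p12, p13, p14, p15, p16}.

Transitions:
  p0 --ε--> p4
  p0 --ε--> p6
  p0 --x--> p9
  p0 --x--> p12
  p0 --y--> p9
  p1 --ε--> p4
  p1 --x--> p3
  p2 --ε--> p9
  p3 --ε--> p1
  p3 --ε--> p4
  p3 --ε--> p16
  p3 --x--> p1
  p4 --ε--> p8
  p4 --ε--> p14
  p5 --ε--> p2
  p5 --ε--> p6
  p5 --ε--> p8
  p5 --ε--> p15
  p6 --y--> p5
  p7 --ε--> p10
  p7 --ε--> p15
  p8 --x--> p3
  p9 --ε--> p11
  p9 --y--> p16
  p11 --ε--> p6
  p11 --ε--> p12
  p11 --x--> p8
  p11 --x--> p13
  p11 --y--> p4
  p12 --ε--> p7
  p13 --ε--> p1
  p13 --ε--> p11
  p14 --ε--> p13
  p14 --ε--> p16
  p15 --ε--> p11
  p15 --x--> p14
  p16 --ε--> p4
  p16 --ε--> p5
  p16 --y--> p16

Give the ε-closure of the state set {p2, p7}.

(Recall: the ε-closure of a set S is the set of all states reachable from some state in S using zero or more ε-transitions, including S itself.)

{p2, p6, p7, p9, p10, p11, p12, p15}

Start with {p2, p7}.
From p2 via ε: add p9.
From p7 via ε: add p10, p15.
From p9 via ε: add p11.
From p11 via ε: add p6, p12.
No new states can be added; the closed set is {p2, p6, p7, p9, p10, p11, p12, p15}.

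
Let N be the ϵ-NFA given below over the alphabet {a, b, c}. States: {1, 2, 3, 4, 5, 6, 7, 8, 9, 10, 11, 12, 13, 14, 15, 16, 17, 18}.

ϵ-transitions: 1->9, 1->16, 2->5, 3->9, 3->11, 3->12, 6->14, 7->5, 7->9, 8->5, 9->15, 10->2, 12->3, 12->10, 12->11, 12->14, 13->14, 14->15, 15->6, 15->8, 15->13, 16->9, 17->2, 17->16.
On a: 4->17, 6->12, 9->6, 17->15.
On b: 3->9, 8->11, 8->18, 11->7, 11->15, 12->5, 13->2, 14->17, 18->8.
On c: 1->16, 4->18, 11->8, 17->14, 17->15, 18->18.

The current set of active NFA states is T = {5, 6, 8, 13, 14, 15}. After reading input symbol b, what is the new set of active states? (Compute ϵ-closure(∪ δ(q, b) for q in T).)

{2, 5, 6, 8, 9, 11, 13, 14, 15, 16, 17, 18}

8 on b → {11, 18}.
13 on b → {2}.
14 on b → {17}.
No b-transition from 5, 6, 15.
Union after reading b: {2, 11, 17, 18}.
Now take the ϵ-closure:
From 2 via ϵ: add 5.
From 17 via ϵ: add 16.
From 16 via ϵ: add 9.
From 9 via ϵ: add 15.
From 15 via ϵ: add 6, 8, 13.
From 6 via ϵ: add 14.
No new states can be added; the closed set is {2, 5, 6, 8, 9, 11, 13, 14, 15, 16, 17, 18}.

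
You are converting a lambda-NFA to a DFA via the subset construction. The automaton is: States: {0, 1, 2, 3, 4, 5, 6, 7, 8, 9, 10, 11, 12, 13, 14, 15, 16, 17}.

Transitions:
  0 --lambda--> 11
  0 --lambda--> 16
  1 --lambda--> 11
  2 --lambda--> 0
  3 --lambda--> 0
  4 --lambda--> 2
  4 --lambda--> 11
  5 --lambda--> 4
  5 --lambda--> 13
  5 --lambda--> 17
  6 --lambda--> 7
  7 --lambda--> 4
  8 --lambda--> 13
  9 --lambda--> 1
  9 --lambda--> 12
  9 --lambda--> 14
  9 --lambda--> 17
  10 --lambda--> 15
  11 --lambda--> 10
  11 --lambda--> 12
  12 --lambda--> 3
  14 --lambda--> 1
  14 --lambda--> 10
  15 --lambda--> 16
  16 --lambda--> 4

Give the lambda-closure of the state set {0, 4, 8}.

{0, 2, 3, 4, 8, 10, 11, 12, 13, 15, 16}

Start with {0, 4, 8}.
From 0 via lambda: add 11, 16.
From 4 via lambda: add 2.
From 8 via lambda: add 13.
From 11 via lambda: add 10, 12.
From 10 via lambda: add 15.
From 12 via lambda: add 3.
No new states can be added; the closed set is {0, 2, 3, 4, 8, 10, 11, 12, 13, 15, 16}.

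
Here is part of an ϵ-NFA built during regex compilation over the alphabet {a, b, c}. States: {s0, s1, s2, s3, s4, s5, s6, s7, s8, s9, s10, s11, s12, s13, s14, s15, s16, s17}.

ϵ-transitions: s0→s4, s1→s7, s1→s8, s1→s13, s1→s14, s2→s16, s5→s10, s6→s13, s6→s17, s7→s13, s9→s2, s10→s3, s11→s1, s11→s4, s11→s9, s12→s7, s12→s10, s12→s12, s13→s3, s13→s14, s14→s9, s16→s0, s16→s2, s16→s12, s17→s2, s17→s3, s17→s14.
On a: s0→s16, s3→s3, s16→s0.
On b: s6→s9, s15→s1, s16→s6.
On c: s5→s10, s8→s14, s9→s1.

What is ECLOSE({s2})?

Start with {s2}.
From s2 via ϵ: add s16.
From s16 via ϵ: add s0, s12.
From s0 via ϵ: add s4.
From s12 via ϵ: add s7, s10.
From s7 via ϵ: add s13.
From s10 via ϵ: add s3.
From s13 via ϵ: add s14.
From s14 via ϵ: add s9.
No new states can be added; the closed set is {s0, s2, s3, s4, s7, s9, s10, s12, s13, s14, s16}.

{s0, s2, s3, s4, s7, s9, s10, s12, s13, s14, s16}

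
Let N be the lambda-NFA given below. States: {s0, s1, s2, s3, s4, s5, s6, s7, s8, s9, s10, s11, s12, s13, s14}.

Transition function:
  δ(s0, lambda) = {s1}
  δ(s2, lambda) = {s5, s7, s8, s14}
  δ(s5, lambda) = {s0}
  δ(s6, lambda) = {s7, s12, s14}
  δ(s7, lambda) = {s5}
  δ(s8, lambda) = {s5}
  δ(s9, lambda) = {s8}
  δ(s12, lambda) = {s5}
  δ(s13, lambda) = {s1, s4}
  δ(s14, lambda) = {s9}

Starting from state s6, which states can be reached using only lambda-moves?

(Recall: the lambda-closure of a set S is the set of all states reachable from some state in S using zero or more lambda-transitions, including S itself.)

Start with {s6}.
From s6 via lambda: add s7, s12, s14.
From s7 via lambda: add s5.
From s14 via lambda: add s9.
From s5 via lambda: add s0.
From s9 via lambda: add s8.
From s0 via lambda: add s1.
No new states can be added; the closed set is {s0, s1, s5, s6, s7, s8, s9, s12, s14}.

{s0, s1, s5, s6, s7, s8, s9, s12, s14}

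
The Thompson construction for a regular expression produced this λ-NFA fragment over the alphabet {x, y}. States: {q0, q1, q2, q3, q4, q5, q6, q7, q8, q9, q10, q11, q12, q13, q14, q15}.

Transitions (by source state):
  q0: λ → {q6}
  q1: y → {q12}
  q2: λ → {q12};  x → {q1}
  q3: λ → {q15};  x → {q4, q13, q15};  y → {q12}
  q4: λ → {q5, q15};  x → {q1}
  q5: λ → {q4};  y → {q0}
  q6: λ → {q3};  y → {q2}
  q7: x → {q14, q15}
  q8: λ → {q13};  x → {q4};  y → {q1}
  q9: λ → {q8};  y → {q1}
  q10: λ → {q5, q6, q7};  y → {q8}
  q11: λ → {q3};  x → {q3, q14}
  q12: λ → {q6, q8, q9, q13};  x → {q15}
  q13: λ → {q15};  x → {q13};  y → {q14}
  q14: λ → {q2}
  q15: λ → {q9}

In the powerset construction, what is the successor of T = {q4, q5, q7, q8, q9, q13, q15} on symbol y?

{q0, q1, q2, q3, q6, q8, q9, q12, q13, q14, q15}

q5 on y → {q0}.
q8 on y → {q1}.
q9 on y → {q1}.
q13 on y → {q14}.
No y-transition from q4, q7, q15.
Union after reading y: {q0, q1, q14}.
Now take the λ-closure:
From q0 via λ: add q6.
From q14 via λ: add q2.
From q2 via λ: add q12.
From q6 via λ: add q3.
From q3 via λ: add q15.
From q12 via λ: add q8, q9, q13.
No new states can be added; the closed set is {q0, q1, q2, q3, q6, q8, q9, q12, q13, q14, q15}.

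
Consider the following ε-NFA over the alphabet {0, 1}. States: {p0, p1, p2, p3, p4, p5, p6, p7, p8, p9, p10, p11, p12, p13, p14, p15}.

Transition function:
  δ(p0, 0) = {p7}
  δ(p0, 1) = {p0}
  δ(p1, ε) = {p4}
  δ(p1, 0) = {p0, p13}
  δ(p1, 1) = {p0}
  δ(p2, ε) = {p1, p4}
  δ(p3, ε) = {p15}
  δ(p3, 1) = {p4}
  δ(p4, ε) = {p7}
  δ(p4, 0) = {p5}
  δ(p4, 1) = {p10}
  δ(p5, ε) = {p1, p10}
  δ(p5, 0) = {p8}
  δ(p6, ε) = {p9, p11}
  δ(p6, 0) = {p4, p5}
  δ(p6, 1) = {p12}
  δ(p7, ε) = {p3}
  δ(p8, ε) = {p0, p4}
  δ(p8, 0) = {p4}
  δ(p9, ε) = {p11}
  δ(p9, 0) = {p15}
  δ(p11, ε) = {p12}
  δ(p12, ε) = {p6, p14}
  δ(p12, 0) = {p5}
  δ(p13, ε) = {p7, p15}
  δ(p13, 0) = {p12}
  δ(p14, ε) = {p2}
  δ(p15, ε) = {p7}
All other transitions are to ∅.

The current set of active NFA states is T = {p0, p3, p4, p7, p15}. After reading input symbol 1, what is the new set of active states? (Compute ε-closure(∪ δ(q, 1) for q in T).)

{p0, p3, p4, p7, p10, p15}

p0 on 1 → {p0}.
p3 on 1 → {p4}.
p4 on 1 → {p10}.
No 1-transition from p7, p15.
Union after reading 1: {p0, p4, p10}.
Now take the ε-closure:
From p4 via ε: add p7.
From p7 via ε: add p3.
From p3 via ε: add p15.
No new states can be added; the closed set is {p0, p3, p4, p7, p10, p15}.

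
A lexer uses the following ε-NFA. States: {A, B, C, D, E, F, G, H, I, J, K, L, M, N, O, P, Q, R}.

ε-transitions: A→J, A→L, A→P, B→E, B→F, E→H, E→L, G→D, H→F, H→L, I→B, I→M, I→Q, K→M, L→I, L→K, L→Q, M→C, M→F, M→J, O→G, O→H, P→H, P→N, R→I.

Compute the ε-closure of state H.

Start with {H}.
From H via ε: add F, L.
From L via ε: add I, K, Q.
From I via ε: add B, M.
From B via ε: add E.
From M via ε: add C, J.
No new states can be added; the closed set is {B, C, E, F, H, I, J, K, L, M, Q}.

{B, C, E, F, H, I, J, K, L, M, Q}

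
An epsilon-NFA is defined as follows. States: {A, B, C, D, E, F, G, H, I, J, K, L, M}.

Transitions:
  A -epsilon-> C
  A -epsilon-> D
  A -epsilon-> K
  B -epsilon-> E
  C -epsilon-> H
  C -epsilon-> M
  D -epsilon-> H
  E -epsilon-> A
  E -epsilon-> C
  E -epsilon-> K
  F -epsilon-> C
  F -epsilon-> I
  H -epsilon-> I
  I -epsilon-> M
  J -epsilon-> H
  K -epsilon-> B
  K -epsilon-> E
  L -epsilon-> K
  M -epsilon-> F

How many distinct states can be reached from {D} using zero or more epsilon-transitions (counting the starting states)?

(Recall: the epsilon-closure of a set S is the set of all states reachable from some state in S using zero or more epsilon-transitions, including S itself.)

Start with {D}.
From D via epsilon: add H.
From H via epsilon: add I.
From I via epsilon: add M.
From M via epsilon: add F.
From F via epsilon: add C.
epsilon-closure = {C, D, F, H, I, M}, which has 6 states.

6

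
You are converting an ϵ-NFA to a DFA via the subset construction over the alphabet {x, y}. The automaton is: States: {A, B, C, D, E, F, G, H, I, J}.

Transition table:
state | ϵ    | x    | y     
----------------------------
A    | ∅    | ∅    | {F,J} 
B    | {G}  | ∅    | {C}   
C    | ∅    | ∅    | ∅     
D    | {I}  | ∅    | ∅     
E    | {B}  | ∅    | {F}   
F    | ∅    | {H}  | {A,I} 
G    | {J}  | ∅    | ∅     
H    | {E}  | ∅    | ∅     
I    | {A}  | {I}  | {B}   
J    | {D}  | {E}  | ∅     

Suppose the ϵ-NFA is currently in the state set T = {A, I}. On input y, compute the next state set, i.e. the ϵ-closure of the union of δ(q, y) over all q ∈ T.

A on y → {F, J}.
I on y → {B}.
Union after reading y: {B, F, J}.
Now take the ϵ-closure:
From B via ϵ: add G.
From J via ϵ: add D.
From D via ϵ: add I.
From I via ϵ: add A.
No new states can be added; the closed set is {A, B, D, F, G, I, J}.

{A, B, D, F, G, I, J}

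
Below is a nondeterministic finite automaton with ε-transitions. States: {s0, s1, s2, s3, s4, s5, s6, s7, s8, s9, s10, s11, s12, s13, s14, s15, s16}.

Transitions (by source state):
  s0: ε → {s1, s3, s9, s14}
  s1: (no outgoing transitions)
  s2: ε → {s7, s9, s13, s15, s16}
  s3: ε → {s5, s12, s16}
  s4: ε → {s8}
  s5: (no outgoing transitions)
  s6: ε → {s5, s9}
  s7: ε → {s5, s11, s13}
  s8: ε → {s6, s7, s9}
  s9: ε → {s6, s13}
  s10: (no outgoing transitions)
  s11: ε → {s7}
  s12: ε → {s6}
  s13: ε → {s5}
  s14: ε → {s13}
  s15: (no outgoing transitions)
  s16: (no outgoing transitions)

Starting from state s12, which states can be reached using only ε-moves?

Start with {s12}.
From s12 via ε: add s6.
From s6 via ε: add s5, s9.
From s9 via ε: add s13.
No new states can be added; the closed set is {s5, s6, s9, s12, s13}.

{s5, s6, s9, s12, s13}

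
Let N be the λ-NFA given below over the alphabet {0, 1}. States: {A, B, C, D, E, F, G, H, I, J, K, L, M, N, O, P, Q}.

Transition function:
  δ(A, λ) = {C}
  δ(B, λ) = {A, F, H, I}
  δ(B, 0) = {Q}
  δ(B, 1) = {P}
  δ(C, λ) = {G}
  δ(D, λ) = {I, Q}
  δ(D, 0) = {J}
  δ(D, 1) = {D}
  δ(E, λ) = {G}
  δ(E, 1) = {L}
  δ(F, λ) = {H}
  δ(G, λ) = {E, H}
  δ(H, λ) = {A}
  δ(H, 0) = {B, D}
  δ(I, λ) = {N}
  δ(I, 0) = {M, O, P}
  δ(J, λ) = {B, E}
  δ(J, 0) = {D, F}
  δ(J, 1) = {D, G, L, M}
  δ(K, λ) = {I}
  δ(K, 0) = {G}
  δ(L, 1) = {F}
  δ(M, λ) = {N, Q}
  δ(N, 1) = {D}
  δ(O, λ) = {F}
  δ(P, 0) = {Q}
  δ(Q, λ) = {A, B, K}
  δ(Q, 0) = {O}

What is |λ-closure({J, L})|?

Start with {J, L}.
From J via λ: add B, E.
From B via λ: add A, F, H, I.
From E via λ: add G.
From A via λ: add C.
From I via λ: add N.
λ-closure = {A, B, C, E, F, G, H, I, J, L, N}, which has 11 states.

11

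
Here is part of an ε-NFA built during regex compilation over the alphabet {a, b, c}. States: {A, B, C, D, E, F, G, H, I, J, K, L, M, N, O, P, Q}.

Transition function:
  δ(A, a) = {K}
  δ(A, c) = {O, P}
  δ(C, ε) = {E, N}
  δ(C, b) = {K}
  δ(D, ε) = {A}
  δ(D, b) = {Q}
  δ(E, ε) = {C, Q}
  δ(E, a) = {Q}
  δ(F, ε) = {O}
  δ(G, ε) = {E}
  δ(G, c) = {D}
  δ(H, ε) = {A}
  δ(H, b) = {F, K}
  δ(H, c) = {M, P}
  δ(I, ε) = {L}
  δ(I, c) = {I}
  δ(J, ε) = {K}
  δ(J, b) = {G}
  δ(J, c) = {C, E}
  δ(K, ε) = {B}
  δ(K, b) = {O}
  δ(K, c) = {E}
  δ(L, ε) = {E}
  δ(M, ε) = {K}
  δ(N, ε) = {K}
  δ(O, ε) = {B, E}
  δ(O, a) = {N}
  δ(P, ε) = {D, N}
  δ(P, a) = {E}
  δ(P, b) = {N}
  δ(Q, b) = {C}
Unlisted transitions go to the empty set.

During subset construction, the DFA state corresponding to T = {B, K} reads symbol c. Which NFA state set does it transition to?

K on c → {E}.
No c-transition from B.
Union after reading c: {E}.
Now take the ε-closure:
From E via ε: add C, Q.
From C via ε: add N.
From N via ε: add K.
From K via ε: add B.
No new states can be added; the closed set is {B, C, E, K, N, Q}.

{B, C, E, K, N, Q}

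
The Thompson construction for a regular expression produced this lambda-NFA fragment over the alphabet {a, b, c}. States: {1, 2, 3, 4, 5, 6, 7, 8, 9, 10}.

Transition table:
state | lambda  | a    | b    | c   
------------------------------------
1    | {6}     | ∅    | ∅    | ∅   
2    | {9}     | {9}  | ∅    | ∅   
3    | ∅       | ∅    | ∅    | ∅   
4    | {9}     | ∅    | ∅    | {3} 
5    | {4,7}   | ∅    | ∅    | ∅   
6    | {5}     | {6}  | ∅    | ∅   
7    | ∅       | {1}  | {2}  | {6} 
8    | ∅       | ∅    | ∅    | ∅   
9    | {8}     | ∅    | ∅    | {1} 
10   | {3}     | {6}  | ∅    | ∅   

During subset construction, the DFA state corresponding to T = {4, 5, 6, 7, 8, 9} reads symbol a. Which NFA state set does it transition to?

{1, 4, 5, 6, 7, 8, 9}

6 on a → {6}.
7 on a → {1}.
No a-transition from 4, 5, 8, 9.
Union after reading a: {1, 6}.
Now take the lambda-closure:
From 6 via lambda: add 5.
From 5 via lambda: add 4, 7.
From 4 via lambda: add 9.
From 9 via lambda: add 8.
No new states can be added; the closed set is {1, 4, 5, 6, 7, 8, 9}.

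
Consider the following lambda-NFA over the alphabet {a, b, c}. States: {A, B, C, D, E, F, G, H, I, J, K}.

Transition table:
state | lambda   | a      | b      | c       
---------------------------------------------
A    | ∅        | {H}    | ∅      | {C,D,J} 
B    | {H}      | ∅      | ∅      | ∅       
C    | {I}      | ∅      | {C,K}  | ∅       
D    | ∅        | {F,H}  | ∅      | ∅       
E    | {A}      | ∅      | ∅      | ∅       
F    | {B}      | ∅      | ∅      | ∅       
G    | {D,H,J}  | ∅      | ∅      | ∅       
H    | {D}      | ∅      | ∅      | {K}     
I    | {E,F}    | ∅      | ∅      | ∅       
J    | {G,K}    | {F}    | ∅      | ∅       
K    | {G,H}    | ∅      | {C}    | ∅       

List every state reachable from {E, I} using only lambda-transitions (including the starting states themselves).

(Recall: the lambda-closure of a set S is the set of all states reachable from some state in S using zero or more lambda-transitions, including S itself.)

Start with {E, I}.
From E via lambda: add A.
From I via lambda: add F.
From F via lambda: add B.
From B via lambda: add H.
From H via lambda: add D.
No new states can be added; the closed set is {A, B, D, E, F, H, I}.

{A, B, D, E, F, H, I}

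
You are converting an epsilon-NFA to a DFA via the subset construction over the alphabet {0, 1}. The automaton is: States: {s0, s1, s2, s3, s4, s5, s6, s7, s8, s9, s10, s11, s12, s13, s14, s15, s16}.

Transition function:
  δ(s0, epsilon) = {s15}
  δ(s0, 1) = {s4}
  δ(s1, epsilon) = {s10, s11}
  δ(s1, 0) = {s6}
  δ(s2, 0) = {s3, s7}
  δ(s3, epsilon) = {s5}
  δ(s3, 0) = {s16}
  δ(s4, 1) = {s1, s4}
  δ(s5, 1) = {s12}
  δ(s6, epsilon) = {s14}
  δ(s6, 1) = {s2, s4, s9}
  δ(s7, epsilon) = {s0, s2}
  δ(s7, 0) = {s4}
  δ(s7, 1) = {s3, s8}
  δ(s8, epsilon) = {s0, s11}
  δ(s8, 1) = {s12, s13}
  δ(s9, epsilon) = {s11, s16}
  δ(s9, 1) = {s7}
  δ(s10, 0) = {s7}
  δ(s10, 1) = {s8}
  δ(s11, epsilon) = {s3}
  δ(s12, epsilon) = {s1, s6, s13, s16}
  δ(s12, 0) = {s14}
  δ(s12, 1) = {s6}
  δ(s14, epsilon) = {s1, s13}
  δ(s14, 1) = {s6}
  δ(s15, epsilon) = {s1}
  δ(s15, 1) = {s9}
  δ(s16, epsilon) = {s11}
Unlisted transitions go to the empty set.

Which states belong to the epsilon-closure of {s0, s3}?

Start with {s0, s3}.
From s0 via epsilon: add s15.
From s3 via epsilon: add s5.
From s15 via epsilon: add s1.
From s1 via epsilon: add s10, s11.
No new states can be added; the closed set is {s0, s1, s3, s5, s10, s11, s15}.

{s0, s1, s3, s5, s10, s11, s15}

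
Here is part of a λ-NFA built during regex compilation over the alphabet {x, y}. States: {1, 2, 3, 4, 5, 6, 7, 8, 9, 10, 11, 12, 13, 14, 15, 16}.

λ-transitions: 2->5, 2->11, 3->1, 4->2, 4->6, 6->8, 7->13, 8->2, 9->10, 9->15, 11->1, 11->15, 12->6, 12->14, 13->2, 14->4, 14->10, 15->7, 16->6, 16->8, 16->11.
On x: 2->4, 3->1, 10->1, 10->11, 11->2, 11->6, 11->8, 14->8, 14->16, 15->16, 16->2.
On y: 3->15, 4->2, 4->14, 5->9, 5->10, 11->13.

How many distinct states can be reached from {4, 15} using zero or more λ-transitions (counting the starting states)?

Start with {4, 15}.
From 4 via λ: add 2, 6.
From 15 via λ: add 7.
From 2 via λ: add 5, 11.
From 6 via λ: add 8.
From 7 via λ: add 13.
From 11 via λ: add 1.
λ-closure = {1, 2, 4, 5, 6, 7, 8, 11, 13, 15}, which has 10 states.

10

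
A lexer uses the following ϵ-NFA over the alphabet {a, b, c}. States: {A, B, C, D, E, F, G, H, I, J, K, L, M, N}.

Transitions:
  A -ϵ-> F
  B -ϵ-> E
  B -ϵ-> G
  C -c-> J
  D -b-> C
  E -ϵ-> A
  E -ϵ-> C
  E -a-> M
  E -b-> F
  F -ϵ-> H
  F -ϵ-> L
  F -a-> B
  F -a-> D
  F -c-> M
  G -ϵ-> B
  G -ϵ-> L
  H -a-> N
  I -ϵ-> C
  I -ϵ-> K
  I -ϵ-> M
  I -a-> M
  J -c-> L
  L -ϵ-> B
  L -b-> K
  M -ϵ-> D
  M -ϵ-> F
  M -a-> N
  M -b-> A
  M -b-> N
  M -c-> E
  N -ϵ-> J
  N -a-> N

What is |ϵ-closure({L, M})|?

Start with {L, M}.
From L via ϵ: add B.
From M via ϵ: add D, F.
From B via ϵ: add E, G.
From F via ϵ: add H.
From E via ϵ: add A, C.
ϵ-closure = {A, B, C, D, E, F, G, H, L, M}, which has 10 states.

10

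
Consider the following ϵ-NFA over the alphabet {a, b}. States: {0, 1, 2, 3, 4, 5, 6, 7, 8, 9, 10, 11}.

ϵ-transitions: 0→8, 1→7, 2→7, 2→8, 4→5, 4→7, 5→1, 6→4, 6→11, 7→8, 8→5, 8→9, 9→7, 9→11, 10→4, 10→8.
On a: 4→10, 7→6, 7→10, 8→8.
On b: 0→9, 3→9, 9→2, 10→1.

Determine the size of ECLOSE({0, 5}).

Start with {0, 5}.
From 0 via ϵ: add 8.
From 5 via ϵ: add 1.
From 1 via ϵ: add 7.
From 8 via ϵ: add 9.
From 9 via ϵ: add 11.
ϵ-closure = {0, 1, 5, 7, 8, 9, 11}, which has 7 states.

7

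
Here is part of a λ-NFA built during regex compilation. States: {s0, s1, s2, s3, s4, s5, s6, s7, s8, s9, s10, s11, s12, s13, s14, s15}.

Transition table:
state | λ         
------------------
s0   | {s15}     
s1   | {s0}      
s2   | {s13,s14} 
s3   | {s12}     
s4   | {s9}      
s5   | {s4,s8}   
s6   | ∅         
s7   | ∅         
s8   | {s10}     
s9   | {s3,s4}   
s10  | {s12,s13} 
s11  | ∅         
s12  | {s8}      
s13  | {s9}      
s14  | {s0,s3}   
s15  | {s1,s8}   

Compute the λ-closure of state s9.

{s3, s4, s8, s9, s10, s12, s13}

Start with {s9}.
From s9 via λ: add s3, s4.
From s3 via λ: add s12.
From s12 via λ: add s8.
From s8 via λ: add s10.
From s10 via λ: add s13.
No new states can be added; the closed set is {s3, s4, s8, s9, s10, s12, s13}.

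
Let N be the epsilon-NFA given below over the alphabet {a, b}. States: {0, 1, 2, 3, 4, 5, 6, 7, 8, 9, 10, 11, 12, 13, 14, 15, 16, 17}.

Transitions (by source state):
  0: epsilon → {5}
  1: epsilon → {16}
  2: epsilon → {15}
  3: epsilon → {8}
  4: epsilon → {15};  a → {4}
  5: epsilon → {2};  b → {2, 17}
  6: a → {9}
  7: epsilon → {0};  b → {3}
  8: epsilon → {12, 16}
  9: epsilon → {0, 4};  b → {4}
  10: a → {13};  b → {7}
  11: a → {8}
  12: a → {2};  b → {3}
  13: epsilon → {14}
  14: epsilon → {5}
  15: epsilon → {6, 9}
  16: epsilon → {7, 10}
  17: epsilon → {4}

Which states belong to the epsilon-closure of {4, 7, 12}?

{0, 2, 4, 5, 6, 7, 9, 12, 15}

Start with {4, 7, 12}.
From 4 via epsilon: add 15.
From 7 via epsilon: add 0.
From 0 via epsilon: add 5.
From 15 via epsilon: add 6, 9.
From 5 via epsilon: add 2.
No new states can be added; the closed set is {0, 2, 4, 5, 6, 7, 9, 12, 15}.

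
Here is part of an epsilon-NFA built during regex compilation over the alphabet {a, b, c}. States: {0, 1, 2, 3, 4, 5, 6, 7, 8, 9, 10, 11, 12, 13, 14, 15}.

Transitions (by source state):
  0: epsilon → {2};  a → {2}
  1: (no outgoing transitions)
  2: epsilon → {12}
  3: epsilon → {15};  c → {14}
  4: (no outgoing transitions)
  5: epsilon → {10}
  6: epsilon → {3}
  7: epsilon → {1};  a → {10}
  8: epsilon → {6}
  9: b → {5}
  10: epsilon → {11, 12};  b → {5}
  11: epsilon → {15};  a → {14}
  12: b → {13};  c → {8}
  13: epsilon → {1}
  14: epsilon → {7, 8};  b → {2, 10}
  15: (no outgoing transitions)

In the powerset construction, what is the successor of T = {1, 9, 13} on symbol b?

{5, 10, 11, 12, 15}

9 on b → {5}.
No b-transition from 1, 13.
Union after reading b: {5}.
Now take the epsilon-closure:
From 5 via epsilon: add 10.
From 10 via epsilon: add 11, 12.
From 11 via epsilon: add 15.
No new states can be added; the closed set is {5, 10, 11, 12, 15}.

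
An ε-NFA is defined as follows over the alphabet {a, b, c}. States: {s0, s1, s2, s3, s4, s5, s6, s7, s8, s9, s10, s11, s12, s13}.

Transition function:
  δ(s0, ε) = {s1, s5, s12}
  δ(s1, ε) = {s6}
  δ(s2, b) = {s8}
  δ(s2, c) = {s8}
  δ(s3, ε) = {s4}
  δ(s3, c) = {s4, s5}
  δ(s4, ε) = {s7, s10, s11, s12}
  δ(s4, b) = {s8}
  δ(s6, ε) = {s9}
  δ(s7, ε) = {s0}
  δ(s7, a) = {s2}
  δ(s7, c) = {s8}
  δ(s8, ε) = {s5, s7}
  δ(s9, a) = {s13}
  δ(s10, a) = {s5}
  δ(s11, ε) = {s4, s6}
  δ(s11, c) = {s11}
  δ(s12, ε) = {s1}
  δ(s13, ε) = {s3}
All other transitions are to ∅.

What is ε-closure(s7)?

{s0, s1, s5, s6, s7, s9, s12}

Start with {s7}.
From s7 via ε: add s0.
From s0 via ε: add s1, s5, s12.
From s1 via ε: add s6.
From s6 via ε: add s9.
No new states can be added; the closed set is {s0, s1, s5, s6, s7, s9, s12}.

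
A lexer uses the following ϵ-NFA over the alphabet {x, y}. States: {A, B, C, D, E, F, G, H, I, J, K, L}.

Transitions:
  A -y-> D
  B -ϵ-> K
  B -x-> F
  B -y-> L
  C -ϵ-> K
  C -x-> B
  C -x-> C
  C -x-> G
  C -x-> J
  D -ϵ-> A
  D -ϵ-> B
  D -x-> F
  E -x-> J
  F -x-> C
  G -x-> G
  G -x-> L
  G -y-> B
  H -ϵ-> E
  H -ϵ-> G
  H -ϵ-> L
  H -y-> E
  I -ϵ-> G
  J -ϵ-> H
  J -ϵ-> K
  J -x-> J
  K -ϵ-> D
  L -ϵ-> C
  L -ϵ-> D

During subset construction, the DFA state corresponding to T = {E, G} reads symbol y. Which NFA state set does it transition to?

{A, B, D, K}

G on y → {B}.
No y-transition from E.
Union after reading y: {B}.
Now take the ϵ-closure:
From B via ϵ: add K.
From K via ϵ: add D.
From D via ϵ: add A.
No new states can be added; the closed set is {A, B, D, K}.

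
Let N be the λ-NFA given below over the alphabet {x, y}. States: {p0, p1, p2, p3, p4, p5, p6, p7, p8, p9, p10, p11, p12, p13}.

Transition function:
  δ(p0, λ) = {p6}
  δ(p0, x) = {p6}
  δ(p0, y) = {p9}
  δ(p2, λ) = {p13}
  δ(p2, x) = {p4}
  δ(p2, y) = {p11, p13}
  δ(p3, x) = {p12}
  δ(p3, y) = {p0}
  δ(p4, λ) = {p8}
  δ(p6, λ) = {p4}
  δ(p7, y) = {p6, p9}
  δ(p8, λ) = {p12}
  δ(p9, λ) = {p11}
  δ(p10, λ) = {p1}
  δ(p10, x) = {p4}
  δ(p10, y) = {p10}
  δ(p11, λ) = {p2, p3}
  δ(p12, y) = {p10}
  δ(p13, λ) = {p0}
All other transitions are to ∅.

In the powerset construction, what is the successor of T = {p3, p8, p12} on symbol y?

p3 on y → {p0}.
p12 on y → {p10}.
No y-transition from p8.
Union after reading y: {p0, p10}.
Now take the λ-closure:
From p0 via λ: add p6.
From p10 via λ: add p1.
From p6 via λ: add p4.
From p4 via λ: add p8.
From p8 via λ: add p12.
No new states can be added; the closed set is {p0, p1, p4, p6, p8, p10, p12}.

{p0, p1, p4, p6, p8, p10, p12}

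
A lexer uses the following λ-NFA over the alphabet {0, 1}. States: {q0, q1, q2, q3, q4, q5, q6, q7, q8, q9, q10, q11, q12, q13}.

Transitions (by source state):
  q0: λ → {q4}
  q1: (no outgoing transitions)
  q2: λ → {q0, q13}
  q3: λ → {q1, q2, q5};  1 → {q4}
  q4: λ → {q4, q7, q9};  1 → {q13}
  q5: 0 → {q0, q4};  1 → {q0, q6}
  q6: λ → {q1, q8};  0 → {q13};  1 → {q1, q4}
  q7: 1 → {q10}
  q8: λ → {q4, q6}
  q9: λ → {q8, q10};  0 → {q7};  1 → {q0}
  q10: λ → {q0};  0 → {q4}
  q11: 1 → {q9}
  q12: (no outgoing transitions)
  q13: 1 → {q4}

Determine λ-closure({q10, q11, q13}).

Start with {q10, q11, q13}.
From q10 via λ: add q0.
From q0 via λ: add q4.
From q4 via λ: add q7, q9.
From q9 via λ: add q8.
From q8 via λ: add q6.
From q6 via λ: add q1.
No new states can be added; the closed set is {q0, q1, q4, q6, q7, q8, q9, q10, q11, q13}.

{q0, q1, q4, q6, q7, q8, q9, q10, q11, q13}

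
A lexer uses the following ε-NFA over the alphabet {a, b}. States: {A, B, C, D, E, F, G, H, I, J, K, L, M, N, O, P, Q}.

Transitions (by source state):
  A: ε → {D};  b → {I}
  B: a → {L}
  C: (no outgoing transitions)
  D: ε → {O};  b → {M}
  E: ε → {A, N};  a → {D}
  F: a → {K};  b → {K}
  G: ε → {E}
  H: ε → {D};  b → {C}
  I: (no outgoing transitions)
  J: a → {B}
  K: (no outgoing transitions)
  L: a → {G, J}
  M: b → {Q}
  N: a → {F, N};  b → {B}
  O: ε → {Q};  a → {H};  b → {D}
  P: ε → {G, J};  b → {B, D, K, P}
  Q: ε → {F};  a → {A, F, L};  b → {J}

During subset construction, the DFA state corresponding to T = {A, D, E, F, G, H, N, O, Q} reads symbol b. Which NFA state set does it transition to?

{B, C, D, F, I, J, K, M, O, Q}

A on b → {I}.
D on b → {M}.
F on b → {K}.
H on b → {C}.
N on b → {B}.
O on b → {D}.
Q on b → {J}.
No b-transition from E, G.
Union after reading b: {B, C, D, I, J, K, M}.
Now take the ε-closure:
From D via ε: add O.
From O via ε: add Q.
From Q via ε: add F.
No new states can be added; the closed set is {B, C, D, F, I, J, K, M, O, Q}.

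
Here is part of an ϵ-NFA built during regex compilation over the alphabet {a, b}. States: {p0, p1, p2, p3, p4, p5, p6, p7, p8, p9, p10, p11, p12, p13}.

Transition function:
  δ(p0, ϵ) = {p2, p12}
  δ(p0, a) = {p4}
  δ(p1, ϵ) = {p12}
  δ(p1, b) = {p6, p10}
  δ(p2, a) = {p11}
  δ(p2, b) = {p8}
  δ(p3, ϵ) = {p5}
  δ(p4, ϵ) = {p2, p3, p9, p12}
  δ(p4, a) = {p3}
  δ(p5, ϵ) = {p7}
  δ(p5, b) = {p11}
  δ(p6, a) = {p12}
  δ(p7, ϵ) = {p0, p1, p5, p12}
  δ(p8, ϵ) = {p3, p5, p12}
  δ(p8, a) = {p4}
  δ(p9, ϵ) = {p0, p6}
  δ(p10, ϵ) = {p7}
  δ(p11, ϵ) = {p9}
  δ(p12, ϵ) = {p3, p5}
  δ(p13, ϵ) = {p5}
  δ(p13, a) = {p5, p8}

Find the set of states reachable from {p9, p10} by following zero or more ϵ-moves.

Start with {p9, p10}.
From p9 via ϵ: add p0, p6.
From p10 via ϵ: add p7.
From p0 via ϵ: add p2, p12.
From p7 via ϵ: add p1, p5.
From p12 via ϵ: add p3.
No new states can be added; the closed set is {p0, p1, p2, p3, p5, p6, p7, p9, p10, p12}.

{p0, p1, p2, p3, p5, p6, p7, p9, p10, p12}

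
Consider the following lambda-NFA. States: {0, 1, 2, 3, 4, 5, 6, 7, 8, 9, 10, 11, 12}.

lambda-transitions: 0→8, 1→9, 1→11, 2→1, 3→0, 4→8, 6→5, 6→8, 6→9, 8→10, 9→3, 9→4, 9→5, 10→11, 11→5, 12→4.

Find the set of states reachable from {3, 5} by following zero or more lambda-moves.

Start with {3, 5}.
From 3 via lambda: add 0.
From 0 via lambda: add 8.
From 8 via lambda: add 10.
From 10 via lambda: add 11.
No new states can be added; the closed set is {0, 3, 5, 8, 10, 11}.

{0, 3, 5, 8, 10, 11}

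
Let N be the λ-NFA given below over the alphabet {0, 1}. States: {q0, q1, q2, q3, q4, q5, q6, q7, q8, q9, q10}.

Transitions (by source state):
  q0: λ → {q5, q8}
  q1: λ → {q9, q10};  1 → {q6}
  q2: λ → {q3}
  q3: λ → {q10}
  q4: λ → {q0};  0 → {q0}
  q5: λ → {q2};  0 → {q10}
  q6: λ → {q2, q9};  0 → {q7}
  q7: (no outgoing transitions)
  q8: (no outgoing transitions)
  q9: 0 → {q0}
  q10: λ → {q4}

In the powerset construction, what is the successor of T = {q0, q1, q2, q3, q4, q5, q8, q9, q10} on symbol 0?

q4 on 0 → {q0}.
q5 on 0 → {q10}.
q9 on 0 → {q0}.
No 0-transition from q0, q1, q2, q3, q8, q10.
Union after reading 0: {q0, q10}.
Now take the λ-closure:
From q0 via λ: add q5, q8.
From q10 via λ: add q4.
From q5 via λ: add q2.
From q2 via λ: add q3.
No new states can be added; the closed set is {q0, q2, q3, q4, q5, q8, q10}.

{q0, q2, q3, q4, q5, q8, q10}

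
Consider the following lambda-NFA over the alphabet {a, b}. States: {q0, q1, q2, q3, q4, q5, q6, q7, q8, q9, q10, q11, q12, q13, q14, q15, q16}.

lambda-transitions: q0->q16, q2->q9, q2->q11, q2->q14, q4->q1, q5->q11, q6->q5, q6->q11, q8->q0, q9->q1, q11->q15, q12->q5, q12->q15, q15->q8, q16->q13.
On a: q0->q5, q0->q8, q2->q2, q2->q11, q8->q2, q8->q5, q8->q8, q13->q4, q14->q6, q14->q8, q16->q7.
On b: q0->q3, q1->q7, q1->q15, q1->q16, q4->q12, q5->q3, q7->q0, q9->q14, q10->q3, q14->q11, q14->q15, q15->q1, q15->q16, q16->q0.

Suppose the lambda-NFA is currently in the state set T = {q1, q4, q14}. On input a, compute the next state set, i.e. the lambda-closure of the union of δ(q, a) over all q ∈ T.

{q0, q5, q6, q8, q11, q13, q15, q16}

q14 on a → {q6, q8}.
No a-transition from q1, q4.
Union after reading a: {q6, q8}.
Now take the lambda-closure:
From q6 via lambda: add q5, q11.
From q8 via lambda: add q0.
From q0 via lambda: add q16.
From q11 via lambda: add q15.
From q16 via lambda: add q13.
No new states can be added; the closed set is {q0, q5, q6, q8, q11, q13, q15, q16}.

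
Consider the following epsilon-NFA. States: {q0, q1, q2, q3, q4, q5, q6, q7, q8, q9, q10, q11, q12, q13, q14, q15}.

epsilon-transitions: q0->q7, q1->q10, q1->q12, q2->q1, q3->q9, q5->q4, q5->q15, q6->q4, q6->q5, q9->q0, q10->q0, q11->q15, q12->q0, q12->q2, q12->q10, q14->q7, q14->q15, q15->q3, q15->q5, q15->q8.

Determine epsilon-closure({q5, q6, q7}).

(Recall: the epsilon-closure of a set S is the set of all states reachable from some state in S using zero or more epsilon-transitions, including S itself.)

{q0, q3, q4, q5, q6, q7, q8, q9, q15}

Start with {q5, q6, q7}.
From q5 via epsilon: add q4, q15.
From q15 via epsilon: add q3, q8.
From q3 via epsilon: add q9.
From q9 via epsilon: add q0.
No new states can be added; the closed set is {q0, q3, q4, q5, q6, q7, q8, q9, q15}.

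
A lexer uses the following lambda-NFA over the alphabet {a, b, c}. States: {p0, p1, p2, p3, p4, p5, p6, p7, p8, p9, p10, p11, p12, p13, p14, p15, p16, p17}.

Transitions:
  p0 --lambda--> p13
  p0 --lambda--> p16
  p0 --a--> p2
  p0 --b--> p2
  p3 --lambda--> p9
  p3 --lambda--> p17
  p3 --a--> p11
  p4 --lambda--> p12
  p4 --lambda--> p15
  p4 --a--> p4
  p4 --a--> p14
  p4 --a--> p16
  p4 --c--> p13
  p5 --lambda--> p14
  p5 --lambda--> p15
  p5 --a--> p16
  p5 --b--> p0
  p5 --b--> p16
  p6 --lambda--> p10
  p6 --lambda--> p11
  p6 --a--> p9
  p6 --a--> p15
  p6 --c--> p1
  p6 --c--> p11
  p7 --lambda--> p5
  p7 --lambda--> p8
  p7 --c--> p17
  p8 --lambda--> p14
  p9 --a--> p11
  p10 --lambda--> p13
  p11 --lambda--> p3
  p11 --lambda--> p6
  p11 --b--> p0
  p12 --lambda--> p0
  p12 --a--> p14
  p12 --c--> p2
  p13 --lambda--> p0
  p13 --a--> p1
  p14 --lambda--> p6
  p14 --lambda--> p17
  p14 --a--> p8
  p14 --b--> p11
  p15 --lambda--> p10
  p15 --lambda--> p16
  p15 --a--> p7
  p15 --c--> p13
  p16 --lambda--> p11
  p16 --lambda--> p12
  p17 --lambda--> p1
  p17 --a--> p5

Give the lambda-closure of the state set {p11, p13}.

Start with {p11, p13}.
From p11 via lambda: add p3, p6.
From p13 via lambda: add p0.
From p0 via lambda: add p16.
From p3 via lambda: add p9, p17.
From p6 via lambda: add p10.
From p16 via lambda: add p12.
From p17 via lambda: add p1.
No new states can be added; the closed set is {p0, p1, p3, p6, p9, p10, p11, p12, p13, p16, p17}.

{p0, p1, p3, p6, p9, p10, p11, p12, p13, p16, p17}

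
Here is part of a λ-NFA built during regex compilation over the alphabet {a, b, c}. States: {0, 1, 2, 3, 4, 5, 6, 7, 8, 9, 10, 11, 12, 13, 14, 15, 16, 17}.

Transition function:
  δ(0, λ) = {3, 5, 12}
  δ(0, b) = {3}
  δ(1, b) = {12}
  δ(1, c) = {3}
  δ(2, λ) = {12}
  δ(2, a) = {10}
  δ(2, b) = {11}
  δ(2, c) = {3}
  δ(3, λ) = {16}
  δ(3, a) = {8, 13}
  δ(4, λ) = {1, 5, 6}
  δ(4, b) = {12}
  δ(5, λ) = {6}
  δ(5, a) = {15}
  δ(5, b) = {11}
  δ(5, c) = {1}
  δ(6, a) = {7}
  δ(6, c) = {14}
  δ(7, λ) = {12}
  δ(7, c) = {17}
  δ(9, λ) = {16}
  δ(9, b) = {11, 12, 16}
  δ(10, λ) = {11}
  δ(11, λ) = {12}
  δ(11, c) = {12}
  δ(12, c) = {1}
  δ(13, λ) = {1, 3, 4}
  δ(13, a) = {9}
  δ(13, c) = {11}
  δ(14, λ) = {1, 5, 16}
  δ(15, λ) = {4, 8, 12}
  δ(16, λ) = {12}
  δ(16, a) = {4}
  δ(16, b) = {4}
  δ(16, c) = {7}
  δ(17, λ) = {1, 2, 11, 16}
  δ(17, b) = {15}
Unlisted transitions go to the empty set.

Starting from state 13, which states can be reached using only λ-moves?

{1, 3, 4, 5, 6, 12, 13, 16}

Start with {13}.
From 13 via λ: add 1, 3, 4.
From 3 via λ: add 16.
From 4 via λ: add 5, 6.
From 16 via λ: add 12.
No new states can be added; the closed set is {1, 3, 4, 5, 6, 12, 13, 16}.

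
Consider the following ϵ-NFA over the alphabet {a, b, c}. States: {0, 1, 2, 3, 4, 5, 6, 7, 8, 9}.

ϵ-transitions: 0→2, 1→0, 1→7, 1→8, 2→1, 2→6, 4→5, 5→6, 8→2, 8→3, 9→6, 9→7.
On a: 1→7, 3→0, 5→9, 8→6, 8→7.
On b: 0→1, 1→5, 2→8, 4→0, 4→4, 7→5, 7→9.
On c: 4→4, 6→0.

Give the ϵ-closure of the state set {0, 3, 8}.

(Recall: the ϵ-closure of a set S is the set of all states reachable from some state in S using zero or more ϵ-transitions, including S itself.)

Start with {0, 3, 8}.
From 0 via ϵ: add 2.
From 2 via ϵ: add 1, 6.
From 1 via ϵ: add 7.
No new states can be added; the closed set is {0, 1, 2, 3, 6, 7, 8}.

{0, 1, 2, 3, 6, 7, 8}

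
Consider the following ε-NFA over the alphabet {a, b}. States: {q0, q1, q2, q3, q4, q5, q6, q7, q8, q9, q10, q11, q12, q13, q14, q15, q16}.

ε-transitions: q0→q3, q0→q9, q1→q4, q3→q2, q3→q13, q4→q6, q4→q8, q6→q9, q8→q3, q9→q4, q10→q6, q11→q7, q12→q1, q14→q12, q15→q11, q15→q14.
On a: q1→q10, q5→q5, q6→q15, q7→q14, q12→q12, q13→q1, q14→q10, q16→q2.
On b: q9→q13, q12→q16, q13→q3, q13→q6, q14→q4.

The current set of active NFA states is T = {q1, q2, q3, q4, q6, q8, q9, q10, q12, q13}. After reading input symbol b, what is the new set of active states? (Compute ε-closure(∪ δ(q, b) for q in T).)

{q2, q3, q4, q6, q8, q9, q13, q16}

q9 on b → {q13}.
q12 on b → {q16}.
q13 on b → {q3, q6}.
No b-transition from q1, q2, q3, q4, q6, q8, q10.
Union after reading b: {q3, q6, q13, q16}.
Now take the ε-closure:
From q3 via ε: add q2.
From q6 via ε: add q9.
From q9 via ε: add q4.
From q4 via ε: add q8.
No new states can be added; the closed set is {q2, q3, q4, q6, q8, q9, q13, q16}.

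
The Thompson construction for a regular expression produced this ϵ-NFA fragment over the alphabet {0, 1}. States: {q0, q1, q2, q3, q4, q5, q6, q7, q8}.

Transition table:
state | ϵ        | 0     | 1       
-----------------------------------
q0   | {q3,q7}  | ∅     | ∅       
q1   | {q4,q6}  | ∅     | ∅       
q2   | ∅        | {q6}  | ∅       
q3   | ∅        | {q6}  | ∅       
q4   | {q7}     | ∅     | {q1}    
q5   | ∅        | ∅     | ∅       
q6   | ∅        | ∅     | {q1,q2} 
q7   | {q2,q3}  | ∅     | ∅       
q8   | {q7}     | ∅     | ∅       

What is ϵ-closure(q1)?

Start with {q1}.
From q1 via ϵ: add q4, q6.
From q4 via ϵ: add q7.
From q7 via ϵ: add q2, q3.
No new states can be added; the closed set is {q1, q2, q3, q4, q6, q7}.

{q1, q2, q3, q4, q6, q7}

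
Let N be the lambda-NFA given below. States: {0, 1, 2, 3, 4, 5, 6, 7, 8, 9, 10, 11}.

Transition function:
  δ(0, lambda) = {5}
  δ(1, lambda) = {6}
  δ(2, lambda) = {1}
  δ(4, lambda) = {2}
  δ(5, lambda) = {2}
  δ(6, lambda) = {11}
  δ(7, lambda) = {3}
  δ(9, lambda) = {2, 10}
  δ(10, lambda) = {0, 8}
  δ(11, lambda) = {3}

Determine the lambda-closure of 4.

Start with {4}.
From 4 via lambda: add 2.
From 2 via lambda: add 1.
From 1 via lambda: add 6.
From 6 via lambda: add 11.
From 11 via lambda: add 3.
No new states can be added; the closed set is {1, 2, 3, 4, 6, 11}.

{1, 2, 3, 4, 6, 11}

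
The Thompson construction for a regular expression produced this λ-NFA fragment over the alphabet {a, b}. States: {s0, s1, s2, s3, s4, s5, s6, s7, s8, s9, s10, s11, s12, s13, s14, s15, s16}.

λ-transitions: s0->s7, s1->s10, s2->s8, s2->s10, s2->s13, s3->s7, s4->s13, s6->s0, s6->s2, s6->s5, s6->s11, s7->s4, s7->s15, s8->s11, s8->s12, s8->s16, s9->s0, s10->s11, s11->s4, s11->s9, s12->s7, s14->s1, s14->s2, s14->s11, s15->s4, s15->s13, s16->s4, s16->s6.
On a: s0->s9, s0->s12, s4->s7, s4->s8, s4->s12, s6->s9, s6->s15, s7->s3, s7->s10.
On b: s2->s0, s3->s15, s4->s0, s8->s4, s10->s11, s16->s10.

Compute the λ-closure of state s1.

Start with {s1}.
From s1 via λ: add s10.
From s10 via λ: add s11.
From s11 via λ: add s4, s9.
From s4 via λ: add s13.
From s9 via λ: add s0.
From s0 via λ: add s7.
From s7 via λ: add s15.
No new states can be added; the closed set is {s0, s1, s4, s7, s9, s10, s11, s13, s15}.

{s0, s1, s4, s7, s9, s10, s11, s13, s15}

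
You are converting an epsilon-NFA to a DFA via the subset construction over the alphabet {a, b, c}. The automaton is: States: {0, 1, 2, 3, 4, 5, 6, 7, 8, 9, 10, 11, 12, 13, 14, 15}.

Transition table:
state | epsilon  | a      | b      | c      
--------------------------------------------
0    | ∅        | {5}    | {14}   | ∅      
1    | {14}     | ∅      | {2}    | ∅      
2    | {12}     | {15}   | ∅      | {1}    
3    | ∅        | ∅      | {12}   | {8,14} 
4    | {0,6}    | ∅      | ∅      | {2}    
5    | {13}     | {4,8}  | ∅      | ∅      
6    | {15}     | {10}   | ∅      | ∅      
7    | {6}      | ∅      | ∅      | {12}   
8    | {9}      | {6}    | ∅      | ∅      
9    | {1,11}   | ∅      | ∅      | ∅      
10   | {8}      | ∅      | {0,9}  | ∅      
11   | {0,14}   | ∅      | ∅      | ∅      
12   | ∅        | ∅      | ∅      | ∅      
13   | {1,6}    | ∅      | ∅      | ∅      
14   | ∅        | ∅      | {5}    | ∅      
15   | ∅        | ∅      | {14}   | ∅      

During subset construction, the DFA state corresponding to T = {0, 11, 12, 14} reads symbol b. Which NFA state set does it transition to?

{1, 5, 6, 13, 14, 15}

0 on b → {14}.
14 on b → {5}.
No b-transition from 11, 12.
Union after reading b: {5, 14}.
Now take the epsilon-closure:
From 5 via epsilon: add 13.
From 13 via epsilon: add 1, 6.
From 6 via epsilon: add 15.
No new states can be added; the closed set is {1, 5, 6, 13, 14, 15}.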